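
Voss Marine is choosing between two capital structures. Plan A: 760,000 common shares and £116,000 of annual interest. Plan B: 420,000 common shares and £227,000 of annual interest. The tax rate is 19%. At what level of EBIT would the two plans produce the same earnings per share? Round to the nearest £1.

£364,118

Set EPS_A = EPS_B: (EBIT − £116,000)(1 − 0.19) ÷ 760,000 = (EBIT − £227,000)(1 − 0.19) ÷ 420,000.
The (1 − t) factor cancels: (EBIT − 116,000) × 420,000 = (EBIT − 227,000) × 760,000.
EBIT × (760,000 − 420,000) = 227,000 × 760,000 − 116,000 × 420,000 = 123,800,000,000, so EBIT = 123,800,000,000 ÷ 340,000 = 364,117.65.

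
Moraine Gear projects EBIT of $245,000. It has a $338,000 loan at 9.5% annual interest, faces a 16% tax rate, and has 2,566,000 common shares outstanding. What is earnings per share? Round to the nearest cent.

Interest = $32,110.00, so EBT = $245,000 − $32,110.00 = $212,890.00.
Net income = $212,890.00 × (1 − 0.16) = $178,827.60.
Per share: $178,827.60 / 2,566,000 shares = $0.07.

$0.07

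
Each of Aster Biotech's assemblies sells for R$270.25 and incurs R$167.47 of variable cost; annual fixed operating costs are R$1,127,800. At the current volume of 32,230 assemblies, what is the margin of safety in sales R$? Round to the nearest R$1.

Contribution margin per unit = R$270.25 − R$167.47 = R$102.78. Break-even units = R$1,127,800 ÷ R$102.78 = 10,972.95; break-even revenue = 10,972.95 × R$270.25 = R$2,965,440.26.
Actual sales revenue = 32,230 × R$270.25 = R$8,710,157.50.
Margin of safety = R$8,710,157.50 − R$2,965,440.26 = R$5,744,717.

R$5,744,717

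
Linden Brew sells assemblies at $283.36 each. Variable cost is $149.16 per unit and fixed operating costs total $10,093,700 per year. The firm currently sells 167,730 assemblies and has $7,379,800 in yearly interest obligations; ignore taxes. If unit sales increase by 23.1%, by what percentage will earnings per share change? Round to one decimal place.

Contribution at this volume is 167,730 × $134.20 = $22,509,366.00.
Operating income = contribution − fixed costs = $22,509,366.00 − $10,093,700 = $12,415,666.00.
Interest = $7,379,800.00, so EBIT − I = $5,035,866.00.
DCL = total CM / (EBIT − I) = $22,509,366.00 / $5,035,866.00 = 4.4698.
%ΔEPS = DCL × %ΔSales = 4.4698 × +23.1% = +103.3%.

+103.3%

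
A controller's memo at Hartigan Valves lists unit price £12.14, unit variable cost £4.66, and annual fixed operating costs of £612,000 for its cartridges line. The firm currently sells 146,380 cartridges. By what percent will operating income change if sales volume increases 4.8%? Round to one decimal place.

At 146,380 units, contribution = 146,380 × £7.48 = £1,094,922.40.
Operating income = contribution − fixed costs = £1,094,922.40 − £612,000 = £482,922.40.
Degree of operating leverage = £1,094,922.40 / £482,922.40 = 2.2673.
%ΔEBIT = DOL × %ΔSales = 2.2673 × +4.8% = +10.9%.

+10.9%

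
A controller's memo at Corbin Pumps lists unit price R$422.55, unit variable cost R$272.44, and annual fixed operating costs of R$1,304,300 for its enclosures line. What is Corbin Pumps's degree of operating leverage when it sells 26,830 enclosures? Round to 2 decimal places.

Total contribution margin = 26,830 × R$150.11 = R$4,027,451.30.
EBIT = R$4,027,451.30 − R$1,304,300 = R$2,723,151.30.
Degree of operating leverage = R$4,027,451.30 / R$2,723,151.30 = 1.4790.

1.48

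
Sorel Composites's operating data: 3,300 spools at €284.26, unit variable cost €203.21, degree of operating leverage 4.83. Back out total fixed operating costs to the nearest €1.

€212,089

Total contribution margin = 3,300 × €81.05 = €267,465.00.
DOL = contribution / EBIT, so EBIT = €267,465.00 / 4.83 = €55,375.78.
Fixed costs = CM − EBIT = €267,465.00 − €55,375.78 = €212,089.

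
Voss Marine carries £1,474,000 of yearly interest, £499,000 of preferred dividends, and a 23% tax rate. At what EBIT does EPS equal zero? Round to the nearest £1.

Grossing the preferred dividend up to pre-tax terms: £499,000 / (1 − 0.23) = £648,051.95.
EPS = 0 when EBIT covers interest plus the pre-tax preferred burden: £1,474,000 + £648,051.95 = £2,122,051.95.

£2,122,052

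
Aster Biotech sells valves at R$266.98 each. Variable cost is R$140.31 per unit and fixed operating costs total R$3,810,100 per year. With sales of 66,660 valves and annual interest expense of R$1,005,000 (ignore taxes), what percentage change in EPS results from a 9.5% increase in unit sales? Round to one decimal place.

Contribution at this volume is 66,660 × R$126.67 = R$8,443,822.20.
EBIT = R$8,443,822.20 − R$3,810,100 = R$4,633,722.20.
After interest of R$1,005,000.00, pre-tax earnings = R$3,628,722.20.
DCL = total CM / (EBIT − I) = R$8,443,822.20 / R$3,628,722.20 = 2.3269.
%ΔEPS = DCL × %ΔSales = 2.3269 × +9.5% = +22.1%.

+22.1%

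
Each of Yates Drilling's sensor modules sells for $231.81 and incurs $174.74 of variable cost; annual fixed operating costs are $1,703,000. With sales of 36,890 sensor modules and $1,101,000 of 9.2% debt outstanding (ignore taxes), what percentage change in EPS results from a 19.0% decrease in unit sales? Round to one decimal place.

Contribution at this volume is 36,890 × $57.07 = $2,105,312.30.
Operating income = contribution − fixed costs = $2,105,312.30 − $1,703,000 = $402,312.30.
After interest of $101,292.00, pre-tax earnings = $301,020.30.
Degree of combined leverage = contribution ÷ (EBIT − I) = $2,105,312.30 ÷ $301,020.30 = 6.9939.
EPS therefore changes by 6.9939 × (-19.0%) = -132.9%.

-132.9%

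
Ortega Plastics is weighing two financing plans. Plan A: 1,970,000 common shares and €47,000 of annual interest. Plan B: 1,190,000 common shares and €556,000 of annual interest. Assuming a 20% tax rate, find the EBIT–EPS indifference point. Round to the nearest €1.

Set EPS_A = EPS_B: (EBIT − €47,000)(1 − 0.20) ÷ 1,970,000 = (EBIT − €556,000)(1 − 0.20) ÷ 1,190,000.
The (1 − t) factor cancels: (EBIT − 47,000) × 1,190,000 = (EBIT − 556,000) × 1,970,000.
Solving, EBIT = (556,000·1,970,000 − 47,000·1,190,000) / (1,970,000 − 1,190,000) = 1,039,390,000,000 / 780,000 = 1,332,551.28.

€1,332,551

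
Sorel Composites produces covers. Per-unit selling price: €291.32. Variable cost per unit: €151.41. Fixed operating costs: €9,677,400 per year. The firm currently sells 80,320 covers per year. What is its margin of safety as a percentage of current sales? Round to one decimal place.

Each unit contributes €291.32 − €151.41 = €139.91. Break-even units = €9,677,400 ÷ €139.91 = 69,168.75; break-even revenue = 69,168.75 × €291.32 = €20,150,240.64.
Actual sales revenue = 80,320 × €291.32 = €23,398,822.40.
Margin of safety = (€23,398,822.40 − €20,150,240.64) ÷ €23,398,822.40 = 13.9%.

13.9%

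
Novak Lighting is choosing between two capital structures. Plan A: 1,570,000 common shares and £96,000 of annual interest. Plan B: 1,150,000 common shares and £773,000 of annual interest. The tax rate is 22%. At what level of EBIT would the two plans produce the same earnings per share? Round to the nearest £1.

At indifference, (EBIT − 96,000)(1 − t)/1,570,000 = (EBIT − 773,000)(1 − t)/1,150,000.
Cancelling (1 − t) and cross-multiplying: 1,150,000·(EBIT − 96,000) = 1,570,000·(EBIT − 773,000).
EBIT × (1,570,000 − 1,150,000) = 773,000 × 1,570,000 − 96,000 × 1,150,000 = 1,103,210,000,000, so EBIT = 1,103,210,000,000 ÷ 420,000 = 2,626,690.48.

£2,626,690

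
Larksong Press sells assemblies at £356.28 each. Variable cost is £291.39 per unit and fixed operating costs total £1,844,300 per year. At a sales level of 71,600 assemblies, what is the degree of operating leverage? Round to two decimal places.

1.66

At 71,600 units, contribution = 71,600 × £64.89 = £4,646,124.00.
EBIT = £4,646,124.00 − £1,844,300 = £2,801,824.00.
DOL = contribution ÷ EBIT = £4,646,124.00 ÷ £2,801,824.00 = 1.6582.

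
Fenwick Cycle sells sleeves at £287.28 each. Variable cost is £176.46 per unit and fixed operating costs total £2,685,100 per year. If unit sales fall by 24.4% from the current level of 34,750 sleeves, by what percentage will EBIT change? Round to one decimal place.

-80.6%

Total contribution margin = 34,750 × £110.82 = £3,850,995.00.
EBIT = £3,850,995.00 − £2,685,100 = £1,165,895.00.
So DOL = total CM / EBIT = £3,850,995.00 / £1,165,895.00 = 3.3030.
So EBIT moves 3.3030 × (-24.4%) = -80.6%.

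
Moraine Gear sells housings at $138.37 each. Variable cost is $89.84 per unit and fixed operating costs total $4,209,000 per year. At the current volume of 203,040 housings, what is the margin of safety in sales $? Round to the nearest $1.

Unit CM = price − variable cost = $138.37 − $89.84 = $48.53. Break-even units = $4,209,000 ÷ $48.53 = 86,729.86; break-even revenue = 86,729.86 × $138.37 = $12,000,810.43.
Actual sales revenue = 203,040 × $138.37 = $28,094,644.80.
Margin of safety = $28,094,644.80 − $12,000,810.43 = $16,093,834.

$16,093,834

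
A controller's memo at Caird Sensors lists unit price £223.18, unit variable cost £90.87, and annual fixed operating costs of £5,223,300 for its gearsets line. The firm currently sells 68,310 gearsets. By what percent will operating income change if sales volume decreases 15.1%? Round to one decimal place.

Total contribution margin = 68,310 × £132.31 = £9,038,096.10.
EBIT = £9,038,096.10 − £5,223,300 = £3,814,796.10.
Degree of operating leverage = £9,038,096.10 / £3,814,796.10 = 2.3692.
%ΔEBIT = DOL × %ΔSales = 2.3692 × -15.1% = -35.8%.

-35.8%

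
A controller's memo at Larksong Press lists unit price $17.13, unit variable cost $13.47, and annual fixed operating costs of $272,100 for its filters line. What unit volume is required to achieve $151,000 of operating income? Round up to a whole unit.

Each unit contributes $17.13 − $13.47 = $3.66.
Units = (FC + target) / CM = ($272,100 + $151,000) / $3.66 = 115,601.09, so 115,602 filters.

115,602 filters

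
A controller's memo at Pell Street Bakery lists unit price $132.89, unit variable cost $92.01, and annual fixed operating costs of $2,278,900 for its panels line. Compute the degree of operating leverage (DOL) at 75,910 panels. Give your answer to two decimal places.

3.76

At 75,910 units, contribution = 75,910 × $40.88 = $3,103,200.80.
Subtracting fixed costs: EBIT = $3,103,200.80 − $2,278,900 = $824,300.80.
Degree of operating leverage = $3,103,200.80 / $824,300.80 = 3.7646.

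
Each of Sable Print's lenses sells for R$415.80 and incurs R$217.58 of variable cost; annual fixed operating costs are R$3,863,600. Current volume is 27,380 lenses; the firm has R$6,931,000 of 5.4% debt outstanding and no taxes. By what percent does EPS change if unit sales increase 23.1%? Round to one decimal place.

At 27,380 units, contribution = 27,380 × R$198.22 = R$5,427,263.60.
Subtracting fixed costs: EBIT = R$5,427,263.60 − R$3,863,600 = R$1,563,663.60.
After interest of R$374,274.00, pre-tax earnings = R$1,189,389.60.
Degree of combined leverage = contribution ÷ (EBIT − I) = R$5,427,263.60 ÷ R$1,189,389.60 = 4.5631.
%ΔEPS = DCL × %ΔSales = 4.5631 × +23.1% = +105.4%.

+105.4%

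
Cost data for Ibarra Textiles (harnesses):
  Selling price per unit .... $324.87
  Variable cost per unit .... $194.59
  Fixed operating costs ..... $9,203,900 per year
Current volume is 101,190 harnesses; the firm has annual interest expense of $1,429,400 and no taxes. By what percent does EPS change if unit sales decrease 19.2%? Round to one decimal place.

Contribution at this volume is 101,190 × $130.28 = $13,183,033.20.
Operating income = contribution − fixed costs = $13,183,033.20 − $9,203,900 = $3,979,133.20.
Interest = $1,429,400.00, so EBIT − I = $2,549,733.20.
DCL = total CM / (EBIT − I) = $13,183,033.20 / $2,549,733.20 = 5.1704.
EPS therefore changes by 5.1704 × (-19.2%) = -99.3%.

-99.3%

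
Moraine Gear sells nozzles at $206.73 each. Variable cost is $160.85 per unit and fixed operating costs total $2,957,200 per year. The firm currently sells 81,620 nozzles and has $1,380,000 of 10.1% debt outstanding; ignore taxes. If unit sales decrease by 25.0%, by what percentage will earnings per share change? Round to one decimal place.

-144.4%

Contribution at this volume is 81,620 × $45.88 = $3,744,725.60.
Subtracting fixed costs: EBIT = $3,744,725.60 − $2,957,200 = $787,525.60.
After interest of $139,380.00, pre-tax earnings = $648,145.60.
DCL = total CM / (EBIT − I) = $3,744,725.60 / $648,145.60 = 5.7776.
EPS therefore changes by 5.7776 × (-25.0%) = -144.4%.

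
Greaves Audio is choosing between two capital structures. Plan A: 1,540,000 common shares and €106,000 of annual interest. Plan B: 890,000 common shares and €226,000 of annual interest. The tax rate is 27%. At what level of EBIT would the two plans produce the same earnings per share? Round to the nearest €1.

At indifference, (EBIT − 106,000)(1 − t)/1,540,000 = (EBIT − 226,000)(1 − t)/890,000.
Cancelling (1 − t) and cross-multiplying: 890,000·(EBIT − 106,000) = 1,540,000·(EBIT − 226,000).
Solving, EBIT = (226,000·1,540,000 − 106,000·890,000) / (1,540,000 − 890,000) = 253,700,000,000 / 650,000 = 390,307.69.

€390,308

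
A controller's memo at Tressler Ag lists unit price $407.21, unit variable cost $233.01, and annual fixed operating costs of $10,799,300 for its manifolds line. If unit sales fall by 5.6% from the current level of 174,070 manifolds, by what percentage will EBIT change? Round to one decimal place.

-8.7%

Contribution at this volume is 174,070 × $174.20 = $30,322,994.00.
Subtracting fixed costs: EBIT = $30,322,994.00 − $10,799,300 = $19,523,694.00.
So DOL = total CM / EBIT = $30,322,994.00 / $19,523,694.00 = 1.5531.
%ΔEBIT = DOL × %ΔSales = 1.5531 × -5.6% = -8.7%.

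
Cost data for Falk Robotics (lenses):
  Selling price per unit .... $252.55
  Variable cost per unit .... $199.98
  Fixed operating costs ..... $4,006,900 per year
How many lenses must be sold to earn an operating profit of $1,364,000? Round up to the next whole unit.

102,167 lenses

Unit CM = price − variable cost = $252.55 − $199.98 = $52.57.
Need Q such that Q × $52.57 − $4,006,900 = $1,364,000, i.e. Q = $5,370,900 / $52.57 = 102,166.63 → 102,167.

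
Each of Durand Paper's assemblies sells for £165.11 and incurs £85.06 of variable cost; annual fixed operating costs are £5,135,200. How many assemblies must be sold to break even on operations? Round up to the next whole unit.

Each unit contributes £165.11 − £85.06 = £80.05.
Break-even Q = £5,135,200 / £80.05 = 64,149.91 → 64,150 assemblies.

64,150 assemblies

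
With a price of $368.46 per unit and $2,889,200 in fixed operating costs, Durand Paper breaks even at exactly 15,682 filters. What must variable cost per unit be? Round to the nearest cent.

Contribution per unit must be FC / Q = $2,889,200 / 15,682 = $184.2367.
Hence VC = price − CM = $368.46 − $184.2367 = $184.22.

$184.22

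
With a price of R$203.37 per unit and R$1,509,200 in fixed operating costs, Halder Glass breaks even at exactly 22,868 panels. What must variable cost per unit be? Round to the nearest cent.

Contribution per unit must be FC / Q = R$1,509,200 / 22,868 = R$65.9962.
Hence VC = price − CM = R$203.37 − R$65.9962 = R$137.37.

R$137.37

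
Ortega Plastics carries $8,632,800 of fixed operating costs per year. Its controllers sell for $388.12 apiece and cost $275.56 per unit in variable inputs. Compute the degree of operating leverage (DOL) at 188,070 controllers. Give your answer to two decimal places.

1.69

Contribution at this volume is 188,070 × $112.56 = $21,169,159.20.
Operating income = contribution − fixed costs = $21,169,159.20 − $8,632,800 = $12,536,359.20.
DOL = contribution ÷ EBIT = $21,169,159.20 ÷ $12,536,359.20 = 1.6886.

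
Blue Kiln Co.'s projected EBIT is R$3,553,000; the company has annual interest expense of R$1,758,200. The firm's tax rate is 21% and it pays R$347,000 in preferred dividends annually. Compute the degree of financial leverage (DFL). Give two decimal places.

2.62

Interest = R$1,758,200.00.
Preferred dividends grossed up pre-tax: R$347,000 / (1 − 0.21) = R$439,240.51.
DFL = EBIT ÷ [EBIT − I − D_p/(1−t)] = R$3,553,000 ÷ [R$3,553,000 − R$1,758,200.00 − R$439,240.51] = R$3,553,000 ÷ R$1,355,559.49 = 2.6211.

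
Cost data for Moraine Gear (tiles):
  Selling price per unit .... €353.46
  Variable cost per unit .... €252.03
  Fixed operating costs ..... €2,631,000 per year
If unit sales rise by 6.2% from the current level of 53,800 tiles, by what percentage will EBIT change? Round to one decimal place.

Contribution at this volume is 53,800 × €101.43 = €5,456,934.00.
EBIT = €5,456,934.00 − €2,631,000 = €2,825,934.00.
DOL = contribution ÷ EBIT = €5,456,934.00 ÷ €2,825,934.00 = 1.9310.
So EBIT moves 1.9310 × (+6.2%) = +12.0%.

+12.0%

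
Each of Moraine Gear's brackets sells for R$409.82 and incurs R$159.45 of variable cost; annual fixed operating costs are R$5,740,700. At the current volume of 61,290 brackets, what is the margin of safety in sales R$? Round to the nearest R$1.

Contribution margin per unit = R$409.82 − R$159.45 = R$250.37. Break-even units = R$5,740,700 ÷ R$250.37 = 22,928.87; break-even revenue = 22,928.87 × R$409.82 = R$9,396,707.57.
Actual sales revenue = 61,290 × R$409.82 = R$25,117,867.80.
Margin of safety = R$25,117,867.80 − R$9,396,707.57 = R$15,721,160.

R$15,721,160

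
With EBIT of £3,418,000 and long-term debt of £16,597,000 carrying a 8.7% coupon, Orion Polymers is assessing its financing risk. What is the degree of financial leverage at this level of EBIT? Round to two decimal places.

1.73

Annual interest charges come to £1,443,939.00.
DFL = EBIT ÷ (EBIT − I) = £3,418,000 ÷ (£3,418,000 − £1,443,939.00) = £3,418,000 ÷ £1,974,061.00 = 1.7315.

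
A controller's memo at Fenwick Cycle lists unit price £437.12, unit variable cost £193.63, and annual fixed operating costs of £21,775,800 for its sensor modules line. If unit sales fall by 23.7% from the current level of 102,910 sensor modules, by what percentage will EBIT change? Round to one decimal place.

Total contribution margin = 102,910 × £243.49 = £25,057,555.90.
EBIT = £25,057,555.90 − £21,775,800 = £3,281,755.90.
So DOL = total CM / EBIT = £25,057,555.90 / £3,281,755.90 = 7.6354.
So EBIT moves 7.6354 × (-23.7%) = -181.0%.

-181.0%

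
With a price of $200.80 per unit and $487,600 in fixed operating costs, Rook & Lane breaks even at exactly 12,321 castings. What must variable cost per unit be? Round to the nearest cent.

At break-even, FC = Q × (P − VC), so P − VC = $487,600 ÷ 12,321 = $39.5747.
Variable cost per unit = $200.80 − $39.5747 = $161.23.

$161.23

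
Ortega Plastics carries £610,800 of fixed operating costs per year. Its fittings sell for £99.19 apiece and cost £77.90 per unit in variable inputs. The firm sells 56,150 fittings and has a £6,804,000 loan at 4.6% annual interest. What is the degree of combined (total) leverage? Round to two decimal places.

Contribution at this volume is 56,150 × £21.29 = £1,195,433.50.
Operating income = contribution − fixed costs = £1,195,433.50 − £610,800 = £584,633.50. Interest = £312,984.00, so EBIT − I = £271,649.50.
Degree of total leverage = total CM / (EBIT − interest) = £1,195,433.50 / £271,649.50 = 4.4006.

4.40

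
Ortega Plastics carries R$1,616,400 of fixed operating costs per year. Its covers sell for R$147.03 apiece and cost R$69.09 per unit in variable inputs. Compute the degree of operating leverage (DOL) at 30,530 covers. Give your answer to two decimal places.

Contribution at this volume is 30,530 × R$77.94 = R$2,379,508.20.
Operating income = contribution − fixed costs = R$2,379,508.20 − R$1,616,400 = R$763,108.20.
Degree of operating leverage = R$2,379,508.20 / R$763,108.20 = 3.1182.

3.12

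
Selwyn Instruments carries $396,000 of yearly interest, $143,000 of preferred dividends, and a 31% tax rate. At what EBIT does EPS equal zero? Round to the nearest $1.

Grossing the preferred dividend up to pre-tax terms: $143,000 / (1 − 0.31) = $207,246.38.
Financial break-even EBIT = interest + D_p ÷ (1 − t) = $396,000 + $207,246.38 = $603,246.38.

$603,246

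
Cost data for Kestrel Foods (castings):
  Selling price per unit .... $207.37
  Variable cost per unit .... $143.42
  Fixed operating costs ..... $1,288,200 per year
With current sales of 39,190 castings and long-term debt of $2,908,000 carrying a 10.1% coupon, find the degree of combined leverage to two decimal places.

Total contribution margin = 39,190 × $63.95 = $2,506,200.50.
EBIT = $2,506,200.50 − $1,288,200 = $1,218,000.50. Interest = $293,708.00, so EBIT − I = $924,292.50.
DCL = contribution ÷ (EBIT − I) = $2,506,200.50 ÷ $924,292.50 = 2.7115.

2.71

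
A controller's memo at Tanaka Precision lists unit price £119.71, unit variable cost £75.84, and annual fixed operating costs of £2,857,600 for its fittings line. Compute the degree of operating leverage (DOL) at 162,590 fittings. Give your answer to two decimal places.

1.67

Total contribution margin = 162,590 × £43.87 = £7,132,823.30.
Operating income = contribution − fixed costs = £7,132,823.30 − £2,857,600 = £4,275,223.30.
DOL = contribution ÷ EBIT = £7,132,823.30 ÷ £4,275,223.30 = 1.6684.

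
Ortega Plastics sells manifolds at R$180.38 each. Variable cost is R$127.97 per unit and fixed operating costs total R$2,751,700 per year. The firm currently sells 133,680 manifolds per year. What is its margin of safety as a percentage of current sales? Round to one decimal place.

Unit CM = price − variable cost = R$180.38 − R$127.97 = R$52.41. Break-even units = R$2,751,700 ÷ R$52.41 = 52,503.34; break-even revenue = 52,503.34 × R$180.38 = R$9,470,552.30.
Current sales = 133,680 × R$180.38 = R$24,113,198.40.
Margin of safety = (R$24,113,198.40 − R$9,470,552.30) ÷ R$24,113,198.40 = 60.7%.

60.7%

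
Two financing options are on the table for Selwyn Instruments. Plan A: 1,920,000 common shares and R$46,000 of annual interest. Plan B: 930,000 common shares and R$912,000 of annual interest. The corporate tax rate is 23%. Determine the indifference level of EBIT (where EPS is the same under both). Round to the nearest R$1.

At indifference, (EBIT − 46,000)(1 − t)/1,920,000 = (EBIT − 912,000)(1 − t)/930,000.
The (1 − t) factor cancels: (EBIT − 46,000) × 930,000 = (EBIT − 912,000) × 1,920,000.
EBIT × (1,920,000 − 930,000) = 912,000 × 1,920,000 − 46,000 × 930,000 = 1,708,260,000,000, so EBIT = 1,708,260,000,000 ÷ 990,000 = 1,725,515.15.

R$1,725,515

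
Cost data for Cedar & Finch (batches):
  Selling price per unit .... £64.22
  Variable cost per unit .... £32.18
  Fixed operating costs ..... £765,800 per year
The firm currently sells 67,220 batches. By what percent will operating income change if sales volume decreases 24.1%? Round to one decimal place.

Contribution at this volume is 67,220 × £32.04 = £2,153,728.80.
EBIT = £2,153,728.80 − £765,800 = £1,387,928.80.
DOL = contribution ÷ EBIT = £2,153,728.80 ÷ £1,387,928.80 = 1.5518.
Operating income changes by 1.5518 × -24.1% = -37.4%.

-37.4%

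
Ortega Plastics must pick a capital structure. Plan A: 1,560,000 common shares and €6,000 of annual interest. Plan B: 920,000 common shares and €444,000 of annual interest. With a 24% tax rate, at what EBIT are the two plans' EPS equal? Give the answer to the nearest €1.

At indifference, (EBIT − 6,000)(1 − t)/1,560,000 = (EBIT − 444,000)(1 − t)/920,000.
Cancelling (1 − t) and cross-multiplying: 920,000·(EBIT − 6,000) = 1,560,000·(EBIT − 444,000).
EBIT × (1,560,000 − 920,000) = 444,000 × 1,560,000 − 6,000 × 920,000 = 687,120,000,000, so EBIT = 687,120,000,000 ÷ 640,000 = 1,073,625.00.

€1,073,625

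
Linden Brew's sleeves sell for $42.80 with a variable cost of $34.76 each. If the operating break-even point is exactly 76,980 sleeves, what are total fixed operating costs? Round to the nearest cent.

Unit CM = price − variable cost = $42.80 − $34.76 = $8.04.
Since BE = FC / CM, FC = 76,980 × $8.04 = $618,919.20.

$618,919.20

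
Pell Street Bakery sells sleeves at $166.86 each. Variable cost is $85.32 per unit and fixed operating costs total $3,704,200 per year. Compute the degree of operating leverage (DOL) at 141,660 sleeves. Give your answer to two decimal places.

1.47

At 141,660 units, contribution = 141,660 × $81.54 = $11,550,956.40.
EBIT = $11,550,956.40 − $3,704,200 = $7,846,756.40.
DOL = contribution ÷ EBIT = $11,550,956.40 ÷ $7,846,756.40 = 1.4721.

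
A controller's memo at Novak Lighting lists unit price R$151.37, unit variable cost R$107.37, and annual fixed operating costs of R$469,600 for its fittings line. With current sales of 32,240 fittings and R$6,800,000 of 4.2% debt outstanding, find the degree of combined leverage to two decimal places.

2.14

Total contribution margin = 32,240 × R$44.00 = R$1,418,560.00.
Operating income = contribution − fixed costs = R$1,418,560.00 − R$469,600 = R$948,960.00. Interest = R$285,600.00.
DOL = R$1,418,560.00 ÷ R$948,960.00 = 1.4949; DFL = R$948,960.00 ÷ R$663,360.00 = 1.4305.
Combined leverage = 1.4949 × 1.4305 = 2.1385.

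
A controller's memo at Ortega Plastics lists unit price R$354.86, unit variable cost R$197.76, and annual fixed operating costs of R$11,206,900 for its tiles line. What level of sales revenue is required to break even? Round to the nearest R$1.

CM per unit = R$354.86 − R$197.76 = R$157.10; CM ratio = R$157.10 / R$354.86 = 0.4427.
Break-even sales = FC ÷ CM ratio = R$11,206,900 × R$354.86 / R$157.10 = R$25,314,325.

R$25,314,325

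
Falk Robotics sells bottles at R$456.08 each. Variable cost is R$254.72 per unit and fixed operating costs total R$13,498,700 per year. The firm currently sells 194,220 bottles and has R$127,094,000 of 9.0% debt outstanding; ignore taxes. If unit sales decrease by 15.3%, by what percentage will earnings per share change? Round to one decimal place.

Contribution at this volume is 194,220 × R$201.36 = R$39,108,139.20.
Operating income = contribution − fixed costs = R$39,108,139.20 − R$13,498,700 = R$25,609,439.20.
After interest of R$11,438,460.00, pre-tax earnings = R$14,170,979.20.
DCL = total CM / (EBIT − I) = R$39,108,139.20 / R$14,170,979.20 = 2.7597.
%ΔEPS = DCL × %ΔSales = 2.7597 × -15.3% = -42.2%.

-42.2%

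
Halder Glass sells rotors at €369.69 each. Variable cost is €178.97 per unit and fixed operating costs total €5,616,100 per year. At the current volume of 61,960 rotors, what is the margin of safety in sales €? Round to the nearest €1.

€12,019,793

Unit CM = price − variable cost = €369.69 − €178.97 = €190.72. Break-even units = €5,616,100 ÷ €190.72 = 29,446.83; break-even revenue = 29,446.83 × €369.69 = €10,886,199.71.
Actual sales revenue = 61,960 × €369.69 = €22,905,992.40.
Margin of safety = €22,905,992.40 − €10,886,199.71 = €12,019,793.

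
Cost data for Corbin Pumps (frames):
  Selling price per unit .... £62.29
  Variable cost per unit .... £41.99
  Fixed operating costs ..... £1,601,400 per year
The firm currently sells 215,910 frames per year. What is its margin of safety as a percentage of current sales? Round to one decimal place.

Contribution margin per unit = £62.29 − £41.99 = £20.30. Break-even units = £1,601,400 ÷ £20.30 = 78,886.70; break-even revenue = 78,886.70 × £62.29 = £4,913,852.51.
Current sales = 215,910 × £62.29 = £13,449,033.90.
Margin of safety = (£13,449,033.90 − £4,913,852.51) ÷ £13,449,033.90 = 63.5%.

63.5%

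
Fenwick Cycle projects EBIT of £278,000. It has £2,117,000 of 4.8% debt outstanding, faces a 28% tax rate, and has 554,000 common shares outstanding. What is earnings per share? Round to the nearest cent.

Interest = £101,616.00, so EBT = £278,000 − £101,616.00 = £176,384.00.
After tax at 28%: net income = £176,384.00 × 0.72 = £126,996.48.
EPS = £126,996.48 ÷ 554,000 = £0.23.

£0.23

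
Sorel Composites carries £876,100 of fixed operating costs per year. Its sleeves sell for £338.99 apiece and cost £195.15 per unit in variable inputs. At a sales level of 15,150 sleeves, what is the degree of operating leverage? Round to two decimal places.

1.67

Total contribution margin = 15,150 × £143.84 = £2,179,176.00.
Operating income = contribution − fixed costs = £2,179,176.00 − £876,100 = £1,303,076.00.
So DOL = total CM / EBIT = £2,179,176.00 / £1,303,076.00 = 1.6723.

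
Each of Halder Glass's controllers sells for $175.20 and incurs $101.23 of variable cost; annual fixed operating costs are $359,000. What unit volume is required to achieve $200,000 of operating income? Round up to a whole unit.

Unit CM = price − variable cost = $175.20 − $101.23 = $73.97.
Units = (FC + target) / CM = ($359,000 + $200,000) / $73.97 = 7,557.12, so 7,558 controllers.

7,558 controllers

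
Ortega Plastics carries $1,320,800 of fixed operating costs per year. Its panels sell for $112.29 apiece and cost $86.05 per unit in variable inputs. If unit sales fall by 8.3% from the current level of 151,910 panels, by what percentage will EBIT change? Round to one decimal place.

At 151,910 units, contribution = 151,910 × $26.24 = $3,986,118.40.
EBIT = $3,986,118.40 − $1,320,800 = $2,665,318.40.
So DOL = total CM / EBIT = $3,986,118.40 / $2,665,318.40 = 1.4956.
%ΔEBIT = DOL × %ΔSales = 1.4956 × -8.3% = -12.4%.

-12.4%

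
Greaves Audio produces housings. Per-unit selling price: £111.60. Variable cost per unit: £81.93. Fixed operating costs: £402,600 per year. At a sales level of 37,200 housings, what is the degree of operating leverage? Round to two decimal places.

Total contribution margin = 37,200 × £29.67 = £1,103,724.00.
EBIT = £1,103,724.00 − £402,600 = £701,124.00.
DOL = contribution ÷ EBIT = £1,103,724.00 ÷ £701,124.00 = 1.5742.

1.57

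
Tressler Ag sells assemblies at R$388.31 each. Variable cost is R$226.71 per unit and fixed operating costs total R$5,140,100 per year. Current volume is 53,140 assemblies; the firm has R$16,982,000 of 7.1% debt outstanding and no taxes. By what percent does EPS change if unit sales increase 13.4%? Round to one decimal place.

At 53,140 units, contribution = 53,140 × R$161.60 = R$8,587,424.00.
EBIT = R$8,587,424.00 − R$5,140,100 = R$3,447,324.00.
After interest of R$1,205,722.00, pre-tax earnings = R$2,241,602.00.
DCL = total CM / (EBIT − I) = R$8,587,424.00 / R$2,241,602.00 = 3.8309.
%ΔEPS = DCL × %ΔSales = 3.8309 × +13.4% = +51.3%.

+51.3%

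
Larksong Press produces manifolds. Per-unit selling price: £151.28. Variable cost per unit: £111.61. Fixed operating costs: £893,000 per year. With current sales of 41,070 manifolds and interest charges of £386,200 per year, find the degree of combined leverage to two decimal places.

4.65

Total contribution margin = 41,070 × £39.67 = £1,629,246.90.
EBIT = £1,629,246.90 − £893,000 = £736,246.90. Interest = £386,200.00.
DOL = £1,629,246.90 ÷ £736,246.90 = 2.2129; DFL = £736,246.90 ÷ £350,046.90 = 2.1033.
DCL = DOL × DFL = 2.2129 × 2.1033 = 4.6544.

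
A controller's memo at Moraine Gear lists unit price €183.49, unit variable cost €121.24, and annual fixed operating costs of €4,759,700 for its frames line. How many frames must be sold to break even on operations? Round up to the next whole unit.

Unit CM = price − variable cost = €183.49 − €121.24 = €62.25.
Break-even Q = €4,759,700 / €62.25 = 76,461.04 → 76,462 frames.

76,462 frames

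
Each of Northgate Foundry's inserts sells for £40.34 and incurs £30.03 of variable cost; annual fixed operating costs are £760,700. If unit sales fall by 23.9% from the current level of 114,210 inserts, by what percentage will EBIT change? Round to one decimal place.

-67.5%

Contribution at this volume is 114,210 × £10.31 = £1,177,505.10.
Operating income = contribution − fixed costs = £1,177,505.10 − £760,700 = £416,805.10.
Degree of operating leverage = £1,177,505.10 / £416,805.10 = 2.8251.
Operating income changes by 2.8251 × -23.9% = -67.5%.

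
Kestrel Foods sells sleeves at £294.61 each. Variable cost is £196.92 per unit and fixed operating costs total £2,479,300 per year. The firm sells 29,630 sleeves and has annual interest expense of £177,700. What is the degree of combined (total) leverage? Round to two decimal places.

12.18

At 29,630 units, contribution = 29,630 × £97.69 = £2,894,554.70.
Operating income = contribution − fixed costs = £2,894,554.70 − £2,479,300 = £415,254.70. Interest = £177,700.00, so EBIT − I = £237,554.70.
DCL = contribution ÷ (EBIT − I) = £2,894,554.70 ÷ £237,554.70 = 12.1848.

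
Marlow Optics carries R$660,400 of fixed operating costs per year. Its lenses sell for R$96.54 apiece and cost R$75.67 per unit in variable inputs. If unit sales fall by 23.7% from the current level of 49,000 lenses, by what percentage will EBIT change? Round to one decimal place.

Total contribution margin = 49,000 × R$20.87 = R$1,022,630.00.
Subtracting fixed costs: EBIT = R$1,022,630.00 − R$660,400 = R$362,230.00.
DOL = contribution ÷ EBIT = R$1,022,630.00 ÷ R$362,230.00 = 2.8232.
Operating income changes by 2.8232 × -23.7% = -66.9%.

-66.9%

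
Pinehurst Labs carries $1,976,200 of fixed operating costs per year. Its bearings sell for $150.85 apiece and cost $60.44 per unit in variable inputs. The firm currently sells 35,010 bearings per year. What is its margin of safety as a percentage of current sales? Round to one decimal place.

37.6%

Contribution margin per unit = $150.85 − $60.44 = $90.41. Break-even units = $1,976,200 ÷ $90.41 = 21,858.20; break-even revenue = 21,858.20 × $150.85 = $3,297,309.70.
Current sales = 35,010 × $150.85 = $5,281,258.50.
Margin of safety = ($5,281,258.50 − $3,297,309.70) ÷ $5,281,258.50 = 37.6%.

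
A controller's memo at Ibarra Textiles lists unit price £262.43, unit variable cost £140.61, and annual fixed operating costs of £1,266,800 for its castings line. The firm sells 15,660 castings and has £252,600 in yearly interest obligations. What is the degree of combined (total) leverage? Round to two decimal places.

4.91

At 15,660 units, contribution = 15,660 × £121.82 = £1,907,701.20.
Operating income = contribution − fixed costs = £1,907,701.20 − £1,266,800 = £640,901.20. Interest = £252,600.00.
DOL = £1,907,701.20 ÷ £640,901.20 = 2.9766; DFL = £640,901.20 ÷ £388,301.20 = 1.6505.
DCL = DOL × DFL = 2.9766 × 1.6505 = 4.9129.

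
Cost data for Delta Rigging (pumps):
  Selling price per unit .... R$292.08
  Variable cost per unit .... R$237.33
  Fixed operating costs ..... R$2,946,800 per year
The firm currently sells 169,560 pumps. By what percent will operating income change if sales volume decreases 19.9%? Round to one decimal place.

-29.2%

Contribution at this volume is 169,560 × R$54.75 = R$9,283,410.00.
Subtracting fixed costs: EBIT = R$9,283,410.00 − R$2,946,800 = R$6,336,610.00.
DOL = contribution ÷ EBIT = R$9,283,410.00 ÷ R$6,336,610.00 = 1.4650.
So EBIT moves 1.4650 × (-19.9%) = -29.2%.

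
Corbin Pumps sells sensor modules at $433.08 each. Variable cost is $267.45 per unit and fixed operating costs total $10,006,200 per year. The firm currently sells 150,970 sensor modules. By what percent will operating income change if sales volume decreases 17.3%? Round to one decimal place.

Contribution at this volume is 150,970 × $165.63 = $25,005,161.10.
EBIT = $25,005,161.10 − $10,006,200 = $14,998,961.10.
DOL = contribution ÷ EBIT = $25,005,161.10 ÷ $14,998,961.10 = 1.6671.
So EBIT moves 1.6671 × (-17.3%) = -28.8%.

-28.8%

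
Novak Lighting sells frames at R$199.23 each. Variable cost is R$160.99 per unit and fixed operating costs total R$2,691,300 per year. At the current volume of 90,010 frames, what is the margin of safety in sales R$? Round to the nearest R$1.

R$3,911,047

Contribution margin per unit = R$199.23 − R$160.99 = R$38.24. Break-even units = R$2,691,300 ÷ R$38.24 = 70,379.18; break-even revenue = 70,379.18 × R$199.23 = R$14,021,644.85.
Actual sales revenue = 90,010 × R$199.23 = R$17,932,692.30.
Margin of safety = R$17,932,692.30 − R$14,021,644.85 = R$3,911,047.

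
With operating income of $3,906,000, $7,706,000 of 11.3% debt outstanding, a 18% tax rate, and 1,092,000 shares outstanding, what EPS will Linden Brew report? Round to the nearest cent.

Pre-tax income = $3,906,000 − $870,778.00 = $3,035,222.00.
Net income = $3,035,222.00 × (1 − 0.18) = $2,488,882.04.
EPS = $2,488,882.04 ÷ 1,092,000 = $2.28.

$2.28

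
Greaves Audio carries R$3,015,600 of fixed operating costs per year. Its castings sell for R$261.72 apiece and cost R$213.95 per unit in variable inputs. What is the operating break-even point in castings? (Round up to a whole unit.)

Unit CM = price − variable cost = R$261.72 − R$213.95 = R$47.77.
Break-even volume = fixed costs ÷ CM per unit = R$3,015,600 ÷ R$47.77 = 63,127.49, so 63,128 castings.

63,128 castings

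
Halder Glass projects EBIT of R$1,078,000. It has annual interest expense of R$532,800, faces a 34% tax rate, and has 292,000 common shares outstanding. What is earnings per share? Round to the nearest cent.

Interest = R$532,800.00, so EBT = R$1,078,000 − R$532,800.00 = R$545,200.00.
Net income = R$545,200.00 × (1 − 0.34) = R$359,832.00.
Per share: R$359,832.00 / 292,000 shares = R$1.23.

R$1.23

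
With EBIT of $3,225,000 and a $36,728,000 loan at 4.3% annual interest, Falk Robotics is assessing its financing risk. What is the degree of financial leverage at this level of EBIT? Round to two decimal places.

Annual interest charges come to $1,579,304.00.
Degree of financial leverage = EBIT / (EBIT − interest) = $3,225,000 / $1,645,696.00 = 1.9597.

1.96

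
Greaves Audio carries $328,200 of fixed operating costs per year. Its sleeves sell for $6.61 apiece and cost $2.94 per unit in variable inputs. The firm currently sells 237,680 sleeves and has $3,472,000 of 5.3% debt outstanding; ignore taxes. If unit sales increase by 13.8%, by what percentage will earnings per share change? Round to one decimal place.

Total contribution margin = 237,680 × $3.67 = $872,285.60.
Operating income = contribution − fixed costs = $872,285.60 − $328,200 = $544,085.60.
After interest of $184,016.00, pre-tax earnings = $360,069.60.
Degree of combined leverage = contribution ÷ (EBIT − I) = $872,285.60 ÷ $360,069.60 = 2.4225.
EPS therefore changes by 2.4225 × (+13.8%) = +33.4%.

+33.4%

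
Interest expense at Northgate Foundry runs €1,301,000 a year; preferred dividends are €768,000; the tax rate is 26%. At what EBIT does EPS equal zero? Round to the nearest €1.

Grossing the preferred dividend up to pre-tax terms: €768,000 / (1 − 0.26) = €1,037,837.84.
Financial break-even EBIT = interest + D_p ÷ (1 − t) = €1,301,000 + €1,037,837.84 = €2,338,837.84.

€2,338,838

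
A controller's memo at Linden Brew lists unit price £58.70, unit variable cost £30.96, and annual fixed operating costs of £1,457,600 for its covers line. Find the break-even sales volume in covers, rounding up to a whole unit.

Unit CM = price − variable cost = £58.70 − £30.96 = £27.74.
Break-even volume = fixed costs ÷ CM per unit = £1,457,600 ÷ £27.74 = 52,545.06, so 52,546 covers.

52,546 covers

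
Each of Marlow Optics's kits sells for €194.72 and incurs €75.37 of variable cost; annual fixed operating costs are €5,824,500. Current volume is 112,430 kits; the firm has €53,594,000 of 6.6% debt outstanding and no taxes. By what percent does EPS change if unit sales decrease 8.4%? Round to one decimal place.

-27.8%

Total contribution margin = 112,430 × €119.35 = €13,418,520.50.
EBIT = €13,418,520.50 − €5,824,500 = €7,594,020.50.
Interest = €3,537,204.00, so EBIT − I = €4,056,816.50.
DCL = total CM / (EBIT − I) = €13,418,520.50 / €4,056,816.50 = 3.3076.
%ΔEPS = DCL × %ΔSales = 3.3076 × -8.4% = -27.8%.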